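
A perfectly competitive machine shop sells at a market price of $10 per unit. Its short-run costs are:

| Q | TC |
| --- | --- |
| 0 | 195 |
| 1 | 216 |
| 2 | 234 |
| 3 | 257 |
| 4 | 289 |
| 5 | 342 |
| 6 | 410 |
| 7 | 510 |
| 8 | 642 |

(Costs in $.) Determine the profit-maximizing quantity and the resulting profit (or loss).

Q = 0 (shut down); profit = -$195

Compute π = P·Q − TC at each output: Q=0: -195; Q=1: -206; Q=2: -214; Q=3: -227; Q=4: -249; Q=5: -292; Q=6: -350; Q=7: -440; Q=8: -562.
Profit is highest at Q = 0. Equivalently, the lowest AVC in the table is 39/2 ≈ $19.50 at Q = 2, and P = $10 falls below it — price never covers variable cost, so the firm shuts down and loses only its fixed cost.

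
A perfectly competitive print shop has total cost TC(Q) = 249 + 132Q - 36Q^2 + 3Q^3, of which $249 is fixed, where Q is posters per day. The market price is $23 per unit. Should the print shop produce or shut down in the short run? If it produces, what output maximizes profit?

Shut down

Variable cost is VC = 132Q - 36Q^2 + 3Q^3, so AVC = VC/Q = 132 - 36Q + 3Q^2 and MC = dTC/dQ = 132 - 72Q + 9Q^2.
AVC is minimized where dAVC/dQ = -36 + 6Q = 0, at Q = 6; min AVC = 132 - 36·6 + 3·6^2 = $24.
With P < min AVC ($23 < $24), every unit sold adds to the loss.
The firm minimizes its loss by shutting down and losing only its fixed cost of $249.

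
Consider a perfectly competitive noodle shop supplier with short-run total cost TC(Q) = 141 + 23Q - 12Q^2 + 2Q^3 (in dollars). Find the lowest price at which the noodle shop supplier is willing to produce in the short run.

$5 per unit

Short-run supply begins at min AVC. From VC = 23Q - 12Q^2 + 2Q^3, AVC = 23 - 12Q + 2Q^2.
dAVC/dQ = -12 + 4Q = 0 gives Q = 3. min AVC = 23 - 12·3 + 2·3^2 = 5.
For P < $5 the firm produces nothing.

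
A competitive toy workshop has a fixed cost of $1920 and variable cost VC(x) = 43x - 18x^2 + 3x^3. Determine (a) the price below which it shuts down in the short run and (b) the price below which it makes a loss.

Shutdown price = $16; break-even price = $331

AVC = 43 - 18x + 3x^2; minimized at x = 3, giving min AVC = $16. That is the shutdown price.
ATC = 1920/x + 43 - 18x + 3x^2. Setting dATC/dx = −1920/x^2 − 18 + 6x = 0 gives x = 8 (since 6·8^3 − 18·8^2 = 1920).
min ATC = 1920/8 + 43 − 18·8 + 3·8^2 = $331. That is the break-even price.
For $16 ≤ P < $331 the firm produces at a loss; below $16 it shuts down.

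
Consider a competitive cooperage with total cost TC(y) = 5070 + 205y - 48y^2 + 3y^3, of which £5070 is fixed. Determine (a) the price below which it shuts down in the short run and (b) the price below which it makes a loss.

Shutdown price = min AVC. AVC = 205 - 48y + 3y^2, with vertex at y = 8 and minimum £13.
ATC = 5070/y + 205 - 48y + 3y^2. Setting dATC/dy = −5070/y^2 − 48 + 6y = 0 gives y = 13 (since 6·13^3 − 48·13^2 = 5070).
min ATC = 5070/13 + 205 − 48·13 + 3·13^2 = £478. That is the break-even price.
For £13 ≤ P < £478 the firm produces at a loss; below £13 it shuts down.

Shutdown price = £13; break-even price = £478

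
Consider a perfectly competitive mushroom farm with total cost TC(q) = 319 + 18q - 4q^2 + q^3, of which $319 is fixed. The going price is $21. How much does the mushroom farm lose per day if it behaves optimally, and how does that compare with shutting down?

AVC = 18 - 4q + q^2 has its minimum $14 at q = 2; price $21 clears that bar, so the firm operates.
With MC = 18 - 8q + 3q^2, P = MC on the upward-sloping part at q* = 3.
TR = 21·3 = 63. TC = 319 + 45 = 364. Profit = 63 − 364 = -$301.
By producing, the firm covers all variable cost plus $18 of fixed cost; shutting down would lose the full $319.

Profit = -$301 at q = 3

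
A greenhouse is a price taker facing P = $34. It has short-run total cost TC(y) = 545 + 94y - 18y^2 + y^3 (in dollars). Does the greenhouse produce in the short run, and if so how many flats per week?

Strip out fixed cost: VC = 94y - 18y^2 + y^3. Then AVC = 94 - 18y + y^2 and MC = 94 - 36y + 3y^2.
The AVC parabola has its vertex at y = 18/2 = 9, where AVC = 94 - 18·9 + 9^2 = $13.
P = $34 exceeds min AVC = $13, so the firm stays open.
Solving P = MC: 60 - 36y + 3y^2 = 0 ⇒ y = 2 or 10. On the upward-sloping branch, y* = 10.
Check: AVC at y = 10 is $14 ≤ P, so revenue covers variable cost.
Profit = P·y − TC = 34·10 − 685 = -$345, a loss, but smaller than the $545 fixed cost the firm would lose by shutting down.

Produce at y = 10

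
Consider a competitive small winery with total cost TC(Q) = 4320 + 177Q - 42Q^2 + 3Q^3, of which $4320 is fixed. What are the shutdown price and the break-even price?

Shutdown price = min AVC. AVC = 177 - 42Q + 3Q^2, with vertex at Q = 7 and minimum $30.
ATC = 4320/Q + 177 - 42Q + 3Q^2. Setting dATC/dQ = −4320/Q^2 − 42 + 6Q = 0 gives Q = 12 (since 6·12^3 − 42·12^2 = 4320).
min ATC = 4320/12 + 177 − 42·12 + 3·12^2 = $465. That is the break-even price.
Between these two prices the firm operates at a loss; above $465 it earns a profit.

Shutdown price = $30; break-even price = $465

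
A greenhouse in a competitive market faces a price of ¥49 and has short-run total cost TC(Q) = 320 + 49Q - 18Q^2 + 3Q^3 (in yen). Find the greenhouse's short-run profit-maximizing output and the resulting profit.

Profit = -¥224 at Q = 4

AVC = 49 - 18Q + 3Q^2 has its minimum ¥22 at Q = 3; price ¥49 clears that bar, so the firm operates.
MC = 49 - 36Q + 9Q^2. Setting P = MC and taking the root on the rising branch gives Q* = 4.
TR = 49·4 = 196. TC = 320 + 100 = 420. Profit = 196 − 420 = -¥224.
That loss of ¥224 beats the ¥320 the firm would lose by shutting down; producing recovers ¥96 of fixed cost.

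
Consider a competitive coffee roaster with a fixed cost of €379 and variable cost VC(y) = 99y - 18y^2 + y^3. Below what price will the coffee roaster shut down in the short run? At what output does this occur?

€18 per unit, at y = 9

Short-run supply begins at min AVC. From VC = 99y - 18y^2 + y^3, AVC = 99 - 18y + y^2.
dAVC/dy = -18 + 2y = 0 gives y = 9. min AVC = 99 - 18·9 + 9^2 = 18.
The firm shuts down for any P below €18.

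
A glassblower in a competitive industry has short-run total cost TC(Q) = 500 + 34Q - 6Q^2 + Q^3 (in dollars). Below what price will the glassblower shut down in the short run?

The firm shuts down when price falls below the minimum of average variable cost. AVC = VC/Q = 34 - 6Q + Q^2.
dAVC/dQ = -6 + 2Q = 0 gives Q = 3. min AVC = 34 - 6·3 + 3^2 = 25.
For P < $25 the firm produces nothing.

$25 per unit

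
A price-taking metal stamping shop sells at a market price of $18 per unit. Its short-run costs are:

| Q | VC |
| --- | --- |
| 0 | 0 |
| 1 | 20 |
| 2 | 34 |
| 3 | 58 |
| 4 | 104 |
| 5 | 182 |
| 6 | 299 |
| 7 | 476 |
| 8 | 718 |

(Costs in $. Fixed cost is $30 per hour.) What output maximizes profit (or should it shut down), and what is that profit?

Profit at each row (π = 18Q − TC): Q=0: -30; Q=1: -32; Q=2: -28; Q=3: -34; Q=4: -62; Q=5: -122; Q=6: -221; Q=7: -380; Q=8: -604.
Profit is maximized at Q = 2. AVC there is 34/2 = $17 ≤ P, so producing beats shutting down (which would give -$30).

Q = 2; profit = -$28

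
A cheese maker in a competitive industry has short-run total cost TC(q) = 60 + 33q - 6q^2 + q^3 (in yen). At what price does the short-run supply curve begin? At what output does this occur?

Short-run supply begins at min AVC. From VC = 33q - 6q^2 + q^3, AVC = 33 - 6q + q^2.
dAVC/dq = -6 + 2q = 0 gives q = 3. min AVC = 33 - 6·3 + 3^2 = 24.
So the shutdown price is ¥24.

¥24 per unit, at q = 3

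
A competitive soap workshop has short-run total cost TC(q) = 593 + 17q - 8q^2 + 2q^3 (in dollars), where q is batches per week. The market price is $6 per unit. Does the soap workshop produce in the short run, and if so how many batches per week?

Strip out fixed cost: VC = 17q - 8q^2 + 2q^3. Then AVC = 17 - 8q + 2q^2 and MC = 17 - 16q + 6q^2.
AVC hits its minimum where MC = AVC, at q = 2, giving min AVC = 17 - 8·2 + 2·2^2 = $9.
With P < min AVC ($6 < $9), every unit sold adds to the loss.
The firm minimizes its loss by shutting down and losing only its fixed cost of $593.

Shut down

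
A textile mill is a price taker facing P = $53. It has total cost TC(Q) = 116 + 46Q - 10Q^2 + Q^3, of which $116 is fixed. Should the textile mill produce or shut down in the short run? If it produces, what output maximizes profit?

Produce at Q = 7

From TC, MC = TC'(Q) = 46 - 20Q + 3Q^2 and AVC = VC/Q = 46 - 10Q + Q^2.
AVC is minimized where dAVC/dQ = -10 + 2Q = 0, at Q = 5; min AVC = 46 - 10·5 + 5^2 = $21.
Because $53 ≥ $21, revenue can cover variable cost; the firm operates.
Set P = MC: 53 = 46 - 20Q + 3Q^2 → -7 - 20Q + 3Q^2 = 0. The roots are Q = -1/3 and Q = 7; the profit-maximizing output is on the rising part of MC, so Q* = 7.
Check: AVC at Q = 7 is $25 ≤ P, so revenue covers variable cost.
Profit = P·Q − TC = 53·7 − 291 = $80.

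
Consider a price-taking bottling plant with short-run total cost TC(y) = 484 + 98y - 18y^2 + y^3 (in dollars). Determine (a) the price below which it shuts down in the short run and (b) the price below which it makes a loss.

Shutdown price = $17; break-even price = $65

AVC = 98 - 18y + y^2; minimized at y = 9, giving min AVC = $17. That is the shutdown price.
ATC = 484/y + 98 - 18y + y^2. Setting dATC/dy = −484/y^2 − 18 + 2y = 0 gives y = 11 (since 2·11^3 − 18·11^2 = 484).
min ATC = 484/11 + 98 − 18·11 + 11^2 = $65. That is the break-even price.
Between these two prices the firm operates at a loss; above $65 it earns a profit.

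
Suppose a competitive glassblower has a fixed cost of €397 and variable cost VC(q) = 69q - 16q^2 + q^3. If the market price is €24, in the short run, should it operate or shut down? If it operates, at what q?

Produce at q = 9

Strip out fixed cost: VC = 69q - 16q^2 + q^3. Then AVC = 69 - 16q + q^2 and MC = 69 - 32q + 3q^2.
AVC hits its minimum where MC = AVC, at q = 8, giving min AVC = 69 - 16·8 + 8^2 = €5.
Because €24 ≥ €5, revenue can cover variable cost; the firm operates.
P = MC gives 45 - 32q + 3q^2 = 0, with roots 5/3 and 9. Take the larger (rising MC): q* = 9.
Check: AVC at q = 9 is €6 ≤ P, so revenue covers variable cost.
Profit = P·q − TC = 24·9 − 451 = -€235, a loss, but smaller than the €397 fixed cost the firm would lose by shutting down.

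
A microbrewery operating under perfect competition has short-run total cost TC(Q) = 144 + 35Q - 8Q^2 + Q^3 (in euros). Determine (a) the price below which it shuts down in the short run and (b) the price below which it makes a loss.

Shutdown price = min AVC. AVC = 35 - 8Q + Q^2, with vertex at Q = 4 and minimum €19.
ATC = 144/Q + 35 - 8Q + Q^2. Setting dATC/dQ = −144/Q^2 − 8 + 2Q = 0 gives Q = 6 (since 2·6^3 − 8·6^2 = 144).
min ATC = 144/6 + 35 − 8·6 + 6^2 = €47. That is the break-even price.
For €19 ≤ P < €47 the firm produces at a loss; below €19 it shuts down.

Shutdown price = €19; break-even price = €47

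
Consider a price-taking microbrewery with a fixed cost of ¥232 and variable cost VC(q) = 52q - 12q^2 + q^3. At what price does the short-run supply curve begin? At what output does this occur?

Short-run supply begins at min AVC. From VC = 52q - 12q^2 + q^3, AVC = 52 - 12q + q^2.
At the minimum of AVC, MC = AVC. MC = 52 - 24q + 3q^2; setting MC = AVC gives 2q^2 - 12q = 0, so q = 6. min AVC = 16.
So the shutdown price is ¥16.

¥16 per unit, at q = 6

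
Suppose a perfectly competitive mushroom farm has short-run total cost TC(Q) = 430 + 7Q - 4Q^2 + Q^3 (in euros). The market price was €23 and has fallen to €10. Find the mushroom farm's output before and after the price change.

Output falls from 4 to 3

MC = 7 - 8Q + 3Q^2; the shutdown threshold is min AVC = €3 (at Q = 2).
With P = €23 above the shutdown price, P = MC gives Q = 4.
At P = €10 ≥ min AVC, set P = MC: Q = 3. The firm stays open but cuts output.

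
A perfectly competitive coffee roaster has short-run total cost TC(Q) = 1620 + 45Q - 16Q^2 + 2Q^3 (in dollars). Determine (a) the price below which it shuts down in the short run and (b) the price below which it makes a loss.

AVC = 45 - 16Q + 2Q^2; minimized at Q = 4, giving min AVC = $13. That is the shutdown price.
ATC = 1620/Q + 45 - 16Q + 2Q^2. Setting dATC/dQ = −1620/Q^2 − 16 + 4Q = 0 gives Q = 9 (since 4·9^3 − 16·9^2 = 1620).
min ATC = 1620/9 + 45 − 16·9 + 2·9^2 = $243. That is the break-even price.
Between these two prices the firm operates at a loss; above $243 it earns a profit.

Shutdown price = $13; break-even price = $243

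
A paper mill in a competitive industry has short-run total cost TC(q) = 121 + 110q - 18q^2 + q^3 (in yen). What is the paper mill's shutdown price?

¥29 per unit

Short-run supply begins at min AVC. From VC = 110q - 18q^2 + q^3, AVC = 110 - 18q + q^2.
At the minimum of AVC, MC = AVC. MC = 110 - 36q + 3q^2; setting MC = AVC gives 2q^2 - 18q = 0, so q = 9. min AVC = 29.
So the shutdown price is ¥29.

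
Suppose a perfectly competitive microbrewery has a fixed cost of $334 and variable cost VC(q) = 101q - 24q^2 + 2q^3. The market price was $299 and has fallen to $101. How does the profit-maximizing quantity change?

Output falls from 11 to 8

AVC = 101 - 24q + 2q^2, minimized at q = 6 where min AVC = $29. MC = 101 - 48q + 6q^2.
At P = $299 ≥ min AVC, set P = MC on the rising branch: q = 11.
At P = $101 ≥ min AVC, set P = MC: q = 8. The firm stays open but cuts output.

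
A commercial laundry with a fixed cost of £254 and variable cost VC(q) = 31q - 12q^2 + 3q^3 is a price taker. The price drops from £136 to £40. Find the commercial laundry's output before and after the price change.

Output falls from 5 to 3

MC = 31 - 24q + 9q^2; the shutdown threshold is min AVC = £19 (at q = 2).
At P = £136 ≥ min AVC, set P = MC on the rising branch: q = 5.
At P = £40 ≥ min AVC, set P = MC: q = 3. The firm stays open but cuts output.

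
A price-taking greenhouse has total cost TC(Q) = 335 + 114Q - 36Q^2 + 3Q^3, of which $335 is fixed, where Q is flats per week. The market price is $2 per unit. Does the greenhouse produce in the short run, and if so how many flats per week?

Variable cost is VC = 114Q - 36Q^2 + 3Q^3, so AVC = VC/Q = 114 - 36Q + 3Q^2 and MC = dTC/dQ = 114 - 72Q + 9Q^2.
AVC is minimized where dAVC/dQ = -36 + 6Q = 0, at Q = 6; min AVC = 114 - 36·6 + 3·6^2 = $6.
With P < min AVC ($2 < $6), every unit sold adds to the loss.
Best response: produce nothing and absorb the $335 fixed cost.

Shut down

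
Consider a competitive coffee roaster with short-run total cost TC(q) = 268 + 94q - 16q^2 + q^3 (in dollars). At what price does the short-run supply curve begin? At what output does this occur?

Short-run supply begins at min AVC. From VC = 94q - 16q^2 + q^3, AVC = 94 - 16q + q^2.
At the minimum of AVC, MC = AVC. MC = 94 - 32q + 3q^2; setting MC = AVC gives 2q^2 - 16q = 0, so q = 8. min AVC = 30.
For P < $30 the firm produces nothing.

$30 per unit, at q = 8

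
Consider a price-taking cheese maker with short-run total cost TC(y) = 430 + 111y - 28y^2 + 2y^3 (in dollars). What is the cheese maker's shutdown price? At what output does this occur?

$13 per unit, at y = 7

The firm shuts down when price falls below the minimum of average variable cost. AVC = VC/y = 111 - 28y + 2y^2.
dAVC/dy = -28 + 4y = 0 gives y = 7. min AVC = 111 - 28·7 + 2·7^2 = 13.
For P < $13 the firm produces nothing.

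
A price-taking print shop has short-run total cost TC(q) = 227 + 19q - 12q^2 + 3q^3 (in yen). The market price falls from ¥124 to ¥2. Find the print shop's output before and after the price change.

Output falls from 5 to 0 (the firm shuts down)

MC = 19 - 24q + 9q^2; the shutdown threshold is min AVC = ¥7 (at q = 2).
With P = ¥124 above the shutdown price, P = MC gives q = 5.
At P = ¥2 < min AVC = ¥7, price no longer covers variable cost at any output, so the firm shuts down: q = 0.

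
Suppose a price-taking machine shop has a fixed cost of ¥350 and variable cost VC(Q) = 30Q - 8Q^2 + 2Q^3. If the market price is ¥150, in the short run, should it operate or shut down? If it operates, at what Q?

Produce at Q = 6

Strip out fixed cost: VC = 30Q - 8Q^2 + 2Q^3. Then AVC = 30 - 8Q + 2Q^2 and MC = 30 - 16Q + 6Q^2.
The AVC parabola has its vertex at Q = 8/4 = 2, where AVC = 30 - 8·2 + 2·2^2 = ¥22.
P = ¥150 exceeds min AVC = ¥22, so the firm stays open.
P = MC gives -120 - 16Q + 6Q^2 = 0, with roots -10/3 and 6. Take the larger (rising MC): Q* = 6.
Check: AVC at Q = 6 is ¥54 ≤ P, so revenue covers variable cost.
Profit = P·Q − TC = 150·6 − 674 = ¥226.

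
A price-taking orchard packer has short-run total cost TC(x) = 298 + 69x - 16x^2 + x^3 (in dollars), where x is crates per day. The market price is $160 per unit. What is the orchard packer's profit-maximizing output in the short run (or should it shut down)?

Produce at x = 13

From TC, MC = TC'(x) = 69 - 32x + 3x^2 and AVC = VC/x = 69 - 16x + x^2.
The AVC parabola has its vertex at x = 16/2 = 8, where AVC = 69 - 16·8 + 8^2 = $5.
Because $160 ≥ $5, revenue can cover variable cost; the firm operates.
Set P = MC: 160 = 69 - 32x + 3x^2 → -91 - 32x + 3x^2 = 0. The roots are x = -7/3 and x = 13; the profit-maximizing output is on the rising part of MC, so x* = 13.
Check: AVC at x = 13 is $30 ≤ P, so revenue covers variable cost.
Profit = P·x − TC = 160·13 − 688 = $1392.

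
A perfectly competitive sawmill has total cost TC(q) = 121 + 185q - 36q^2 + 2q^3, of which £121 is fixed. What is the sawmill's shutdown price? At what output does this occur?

Short-run supply begins at min AVC. From VC = 185q - 36q^2 + 2q^3, AVC = 185 - 36q + 2q^2.
At the minimum of AVC, MC = AVC. MC = 185 - 72q + 6q^2; setting MC = AVC gives 4q^2 - 36q = 0, so q = 9. min AVC = 23.
So the shutdown price is £23.

£23 per unit, at q = 9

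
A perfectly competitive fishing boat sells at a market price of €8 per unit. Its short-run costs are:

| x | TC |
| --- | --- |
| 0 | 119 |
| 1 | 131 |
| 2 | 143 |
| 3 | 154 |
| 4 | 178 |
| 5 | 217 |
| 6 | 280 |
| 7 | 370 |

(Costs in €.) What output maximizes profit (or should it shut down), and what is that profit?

x = 0 (shut down); profit = -€119

Profit at each row (π = 8x − TC): x=0: -119; x=1: -123; x=2: -127; x=3: -130; x=4: -146; x=5: -177; x=6: -232; x=7: -314.
Profit is highest at x = 0. Equivalently, the lowest AVC in the table is 35/3 ≈ €11.67 at x = 3, and P = €8 falls below it — price never covers variable cost, so the firm shuts down and loses only its fixed cost.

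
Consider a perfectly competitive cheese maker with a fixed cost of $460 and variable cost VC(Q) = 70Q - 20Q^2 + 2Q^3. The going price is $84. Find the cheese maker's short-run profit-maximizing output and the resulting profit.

AVC = 70 - 20Q + 2Q^2; min AVC = $20 at Q = 5. Since P = $84 ≥ min AVC, the firm produces.
With MC = 70 - 40Q + 6Q^2, P = MC on the upward-sloping part at Q* = 7.
TR = 84·7 = 588. TC = 460 + 196 = 656. Profit = 588 − 656 = -$68.
Shutting down would mean losing the fixed cost of $460, so operating at a loss of $68 is better by $392.

Profit = -$68 at Q = 7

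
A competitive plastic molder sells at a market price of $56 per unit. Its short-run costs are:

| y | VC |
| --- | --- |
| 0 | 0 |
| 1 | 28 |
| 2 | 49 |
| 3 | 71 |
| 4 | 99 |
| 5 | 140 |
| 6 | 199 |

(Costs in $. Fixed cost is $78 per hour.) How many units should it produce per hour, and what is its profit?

Tabulate TR − TC: y=0: -78; y=1: -50; y=2: -15; y=3: 19; y=4: 47; y=5: 62; y=6: 59.
Profit is maximized at y = 5. AVC there is 140/5 = $28 ≤ P, so producing beats shutting down (which would give -$78).

y = 5; profit = $62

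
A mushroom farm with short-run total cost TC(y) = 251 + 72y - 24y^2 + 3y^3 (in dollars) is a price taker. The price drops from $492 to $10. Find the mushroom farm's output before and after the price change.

Output falls from 10 to 0 (the firm shuts down)

AVC = 72 - 24y + 3y^2, minimized at y = 4 where min AVC = $24. MC = 72 - 48y + 9y^2.
At P = $492 ≥ min AVC, set P = MC on the rising branch: y = 10.
At P = $10 < min AVC = $24, price no longer covers variable cost at any output, so the firm shuts down: y = 0.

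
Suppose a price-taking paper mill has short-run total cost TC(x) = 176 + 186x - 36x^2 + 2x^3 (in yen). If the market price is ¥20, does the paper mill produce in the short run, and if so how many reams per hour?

From TC, MC = TC'(x) = 186 - 72x + 6x^2 and AVC = VC/x = 186 - 36x + 2x^2.
AVC is minimized where dAVC/dx = -36 + 4x = 0, at x = 9; min AVC = 186 - 36·9 + 2·9^2 = ¥24.
P = ¥20 lies below min AVC = ¥24; no output level covers variable cost.
Shutting down limits the loss to fixed cost, ¥176.

Shut down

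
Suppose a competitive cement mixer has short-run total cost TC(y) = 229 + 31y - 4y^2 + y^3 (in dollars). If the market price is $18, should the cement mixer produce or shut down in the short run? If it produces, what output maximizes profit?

Shut down

Strip out fixed cost: VC = 31y - 4y^2 + y^3. Then AVC = 31 - 4y + y^2 and MC = 31 - 8y + 3y^2.
AVC is minimized where dAVC/dy = -4 + 2y = 0, at y = 2; min AVC = 31 - 4·2 + 2^2 = $27.
With P < min AVC ($18 < $27), every unit sold adds to the loss.
Best response: produce nothing and absorb the $229 fixed cost.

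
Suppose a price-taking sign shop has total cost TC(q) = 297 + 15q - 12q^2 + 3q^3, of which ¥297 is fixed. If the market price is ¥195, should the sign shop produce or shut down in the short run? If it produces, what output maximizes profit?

Produce at q = 6

From TC, MC = TC'(q) = 15 - 24q + 9q^2 and AVC = VC/q = 15 - 12q + 3q^2.
The AVC parabola has its vertex at q = 12/6 = 2, where AVC = 15 - 12·2 + 3·2^2 = ¥3.
Since P = ¥195 ≥ min AVC = ¥3, price covers variable cost and the firm should produce.
Solving P = MC: -180 - 24q + 9q^2 = 0 ⇒ q = -10/3 or 6. On the upward-sloping branch, q* = 6.
Check: AVC at q = 6 is ¥51 ≤ P, so revenue covers variable cost.
Profit = P·q − TC = 195·6 − 603 = ¥567.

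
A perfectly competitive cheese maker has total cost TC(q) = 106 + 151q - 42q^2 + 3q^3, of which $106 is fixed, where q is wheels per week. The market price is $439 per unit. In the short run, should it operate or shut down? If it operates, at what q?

Variable cost is VC = 151q - 42q^2 + 3q^3, so AVC = VC/q = 151 - 42q + 3q^2 and MC = dTC/dq = 151 - 84q + 9q^2.
AVC hits its minimum where MC = AVC, at q = 7, giving min AVC = 151 - 42·7 + 3·7^2 = $4.
P = $439 exceeds min AVC = $4, so the firm stays open.
Solving P = MC: -288 - 84q + 9q^2 = 0 ⇒ q = -8/3 or 12. On the upward-sloping branch, q* = 12.
Check: AVC at q = 12 is $79 ≤ P, so revenue covers variable cost.
Profit = P·q − TC = 439·12 − 1054 = $4214.

Produce at q = 12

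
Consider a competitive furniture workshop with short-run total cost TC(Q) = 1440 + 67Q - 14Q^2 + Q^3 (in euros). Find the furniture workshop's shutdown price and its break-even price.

Shutdown price = €18; break-even price = €163

AVC = 67 - 14Q + Q^2; minimized at Q = 7, giving min AVC = €18. That is the shutdown price.
ATC = 1440/Q + 67 - 14Q + Q^2. Setting dATC/dQ = −1440/Q^2 − 14 + 2Q = 0 gives Q = 12 (since 2·12^3 − 14·12^2 = 1440).
min ATC = 1440/12 + 67 − 14·12 + 12^2 = €163. That is the break-even price.
For €18 ≤ P < €163 the firm produces at a loss; below €18 it shuts down.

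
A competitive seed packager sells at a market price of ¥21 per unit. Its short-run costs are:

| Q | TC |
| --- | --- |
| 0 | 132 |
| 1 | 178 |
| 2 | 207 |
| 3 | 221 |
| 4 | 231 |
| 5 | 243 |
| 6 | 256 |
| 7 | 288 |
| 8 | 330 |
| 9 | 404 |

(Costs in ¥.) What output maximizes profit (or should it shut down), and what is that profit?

Q = 6; profit = -¥130

Tabulate TR − TC: Q=0: -132; Q=1: -157; Q=2: -165; Q=3: -158; Q=4: -147; Q=5: -138; Q=6: -130; Q=7: -141; Q=8: -162; Q=9: -215.
Profit is maximized at Q = 6. AVC there is 124/6 = ¥20.67 ≤ P, so producing beats shutting down (which would give -¥132).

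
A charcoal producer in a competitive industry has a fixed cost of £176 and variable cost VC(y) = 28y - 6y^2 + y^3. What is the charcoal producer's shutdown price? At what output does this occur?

£19 per unit, at y = 3

The firm shuts down when price falls below the minimum of average variable cost. AVC = VC/y = 28 - 6y + y^2.
dAVC/dy = -6 + 2y = 0 gives y = 3. min AVC = 28 - 6·3 + 3^2 = 19.
So the shutdown price is £19.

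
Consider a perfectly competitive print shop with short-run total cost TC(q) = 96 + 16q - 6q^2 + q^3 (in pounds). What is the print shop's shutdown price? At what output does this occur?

£7 per unit, at q = 3

The firm shuts down when price falls below the minimum of average variable cost. AVC = VC/q = 16 - 6q + q^2.
At the minimum of AVC, MC = AVC. MC = 16 - 12q + 3q^2; setting MC = AVC gives 2q^2 - 6q = 0, so q = 3. min AVC = 7.
So the shutdown price is £7.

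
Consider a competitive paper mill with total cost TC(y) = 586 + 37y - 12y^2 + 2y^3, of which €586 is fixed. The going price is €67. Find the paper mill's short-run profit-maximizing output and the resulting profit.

AVC = 37 - 12y + 2y^2 has its minimum €19 at y = 3; price €67 clears that bar, so the firm operates.
With MC = 37 - 24y + 6y^2, P = MC on the upward-sloping part at y* = 5.
TR = 67·5 = 335. TC = 586 + 135 = 721. Profit = 335 − 721 = -€386.
Shutting down would mean losing the fixed cost of €586, so operating at a loss of €386 is better by €200.

Profit = -€386 at y = 5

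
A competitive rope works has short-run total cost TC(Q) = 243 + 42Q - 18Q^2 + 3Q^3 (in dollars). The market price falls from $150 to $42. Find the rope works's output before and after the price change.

Output falls from 6 to 4

MC = 42 - 36Q + 9Q^2; the shutdown threshold is min AVC = $15 (at Q = 3).
At P = $150 ≥ min AVC, set P = MC on the rising branch: Q = 6.
At P = $42 ≥ min AVC, set P = MC: Q = 4. The firm stays open but cuts output.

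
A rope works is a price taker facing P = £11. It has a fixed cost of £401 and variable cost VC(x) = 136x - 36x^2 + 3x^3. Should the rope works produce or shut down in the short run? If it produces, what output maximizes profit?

Shut down

From TC, MC = TC'(x) = 136 - 72x + 9x^2 and AVC = VC/x = 136 - 36x + 3x^2.
AVC is minimized where dAVC/dx = -36 + 6x = 0, at x = 6; min AVC = 136 - 36·6 + 3·6^2 = £28.
Since P = £11 < min AVC = £28, price fails to cover variable cost at any output.
Shutting down limits the loss to fixed cost, £401.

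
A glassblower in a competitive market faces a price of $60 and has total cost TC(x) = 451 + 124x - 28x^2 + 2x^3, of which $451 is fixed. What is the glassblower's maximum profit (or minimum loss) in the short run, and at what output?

Profit = -$195 at x = 8

AVC = 124 - 28x + 2x^2 has its minimum $26 at x = 7; price $60 clears that bar, so the firm operates.
MC = 124 - 56x + 6x^2. Setting P = MC and taking the root on the rising branch gives x* = 8.
TR = 60·8 = 480. TC = 451 + 224 = 675. Profit = 480 − 675 = -$195.
That loss of $195 beats the $451 the firm would lose by shutting down; producing recovers $256 of fixed cost.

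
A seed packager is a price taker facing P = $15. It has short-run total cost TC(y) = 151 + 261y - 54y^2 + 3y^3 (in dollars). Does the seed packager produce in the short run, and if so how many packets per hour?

Variable cost is VC = 261y - 54y^2 + 3y^3, so AVC = VC/y = 261 - 54y + 3y^2 and MC = dTC/dy = 261 - 108y + 9y^2.
AVC hits its minimum where MC = AVC, at y = 9, giving min AVC = 261 - 54·9 + 3·9^2 = $18.
Since P = $15 < min AVC = $18, price fails to cover variable cost at any output.
Best response: produce nothing and absorb the $151 fixed cost.

Shut down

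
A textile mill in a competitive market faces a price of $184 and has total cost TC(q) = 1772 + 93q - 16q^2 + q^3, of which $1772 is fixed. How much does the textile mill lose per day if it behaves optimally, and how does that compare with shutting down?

AVC = 93 - 16q + q^2 has its minimum $29 at q = 8; price $184 clears that bar, so the firm operates.
With MC = 93 - 32q + 3q^2, P = MC on the upward-sloping part at q* = 13.
TR = 184·13 = 2392. TC = 1772 + 702 = 2474. Profit = 2392 − 2474 = -$82.
That loss of $82 beats the $1772 the firm would lose by shutting down; producing recovers $1690 of fixed cost.

Profit = -$82 at q = 13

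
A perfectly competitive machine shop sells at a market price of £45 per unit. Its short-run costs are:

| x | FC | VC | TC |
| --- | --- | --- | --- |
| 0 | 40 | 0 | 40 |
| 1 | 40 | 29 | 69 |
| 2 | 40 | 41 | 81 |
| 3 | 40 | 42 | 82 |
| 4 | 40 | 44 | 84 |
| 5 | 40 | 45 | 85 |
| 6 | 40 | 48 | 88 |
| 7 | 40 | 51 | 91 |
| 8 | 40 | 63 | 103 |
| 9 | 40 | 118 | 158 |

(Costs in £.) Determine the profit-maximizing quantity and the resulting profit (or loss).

x = 8; profit = £257

Tabulate TR − TC: x=0: -40; x=1: -24; x=2: 9; x=3: 53; x=4: 96; x=5: 140; x=6: 182; x=7: 224; x=8: 257; x=9: 247.
Profit is maximized at x = 8. AVC there is 63/8 = £7.88 ≤ P, so producing beats shutting down (which would give -£40).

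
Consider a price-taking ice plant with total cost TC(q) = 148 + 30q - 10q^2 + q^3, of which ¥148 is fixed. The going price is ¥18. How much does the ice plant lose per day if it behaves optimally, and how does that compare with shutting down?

Profit = -¥76 at q = 6

AVC = 30 - 10q + q^2; min AVC = ¥5 at q = 5. Since P = ¥18 ≥ min AVC, the firm produces.
With MC = 30 - 20q + 3q^2, P = MC on the upward-sloping part at q* = 6.
TR = 18·6 = 108. TC = 148 + 36 = 184. Profit = 108 − 184 = -¥76.
By producing, the firm covers all variable cost plus ¥72 of fixed cost; shutting down would lose the full ¥148.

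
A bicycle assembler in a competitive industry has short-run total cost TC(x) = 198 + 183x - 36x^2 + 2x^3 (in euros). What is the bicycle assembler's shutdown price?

Short-run supply begins at min AVC. From VC = 183x - 36x^2 + 2x^3, AVC = 183 - 36x + 2x^2.
At the minimum of AVC, MC = AVC. MC = 183 - 72x + 6x^2; setting MC = AVC gives 4x^2 - 36x = 0, so x = 9. min AVC = 21.
The firm shuts down for any P below €21.

€21 per unit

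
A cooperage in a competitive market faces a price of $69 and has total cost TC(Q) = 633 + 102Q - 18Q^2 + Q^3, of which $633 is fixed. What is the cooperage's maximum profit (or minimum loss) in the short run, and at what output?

Profit = -$149 at Q = 11

AVC = 102 - 18Q + Q^2 has its minimum $21 at Q = 9; price $69 clears that bar, so the firm operates.
MC = 102 - 36Q + 3Q^2. Setting P = MC and taking the root on the rising branch gives Q* = 11.
TR = 69·11 = 759. TC = 633 + 275 = 908. Profit = 759 − 908 = -$149.
By producing, the firm covers all variable cost plus $484 of fixed cost; shutting down would lose the full $633.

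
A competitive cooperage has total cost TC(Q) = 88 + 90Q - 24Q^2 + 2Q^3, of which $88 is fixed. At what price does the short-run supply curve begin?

The shutdown price is the minimum of AVC. VC = 90Q - 24Q^2 + 2Q^3, so AVC = 90 - 24Q + 2Q^2.
dAVC/dQ = -24 + 4Q = 0 gives Q = 6. min AVC = 90 - 24·6 + 2·6^2 = 18.
The firm shuts down for any P below $18.

$18 per unit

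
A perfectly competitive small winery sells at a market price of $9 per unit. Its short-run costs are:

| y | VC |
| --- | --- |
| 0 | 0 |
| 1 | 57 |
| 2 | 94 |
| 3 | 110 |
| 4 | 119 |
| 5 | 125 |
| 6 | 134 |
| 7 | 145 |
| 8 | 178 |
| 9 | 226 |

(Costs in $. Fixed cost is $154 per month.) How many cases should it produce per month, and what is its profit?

y = 0 (shut down); profit = -$154

Profit at each row (π = 9y − TC): y=0: -154; y=1: -202; y=2: -230; y=3: -237; y=4: -237; y=5: -234; y=6: -234; y=7: -236; y=8: -260; y=9: -299.
Profit is highest at y = 0. Equivalently, the lowest AVC in the table is 145/7 ≈ $20.71 at y = 7, and P = $9 falls below it — price never covers variable cost, so the firm shuts down and loses only its fixed cost.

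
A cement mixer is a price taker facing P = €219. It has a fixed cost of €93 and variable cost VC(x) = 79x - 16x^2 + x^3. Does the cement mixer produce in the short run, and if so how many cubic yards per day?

Produce at x = 14

Strip out fixed cost: VC = 79x - 16x^2 + x^3. Then AVC = 79 - 16x + x^2 and MC = 79 - 32x + 3x^2.
AVC is minimized where dAVC/dx = -16 + 2x = 0, at x = 8; min AVC = 79 - 16·8 + 8^2 = €15.
Because €219 ≥ €15, revenue can cover variable cost; the firm operates.
Solving P = MC: -140 - 32x + 3x^2 = 0 ⇒ x = -10/3 or 14. On the upward-sloping branch, x* = 14.
Check: AVC at x = 14 is €51 ≤ P, so revenue covers variable cost.
Profit = P·x − TC = 219·14 − 807 = €2259.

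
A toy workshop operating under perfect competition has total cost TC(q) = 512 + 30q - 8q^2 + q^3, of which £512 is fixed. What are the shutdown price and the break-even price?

Shutdown price = £14; break-even price = £94

AVC = 30 - 8q + q^2; minimized at q = 4, giving min AVC = £14. That is the shutdown price.
ATC = 512/q + 30 - 8q + q^2. Setting dATC/dq = −512/q^2 − 8 + 2q = 0 gives q = 8 (since 2·8^3 − 8·8^2 = 512).
min ATC = 512/8 + 30 − 8·8 + 8^2 = £94. That is the break-even price.
For £14 ≤ P < £94 the firm produces at a loss; below £14 it shuts down.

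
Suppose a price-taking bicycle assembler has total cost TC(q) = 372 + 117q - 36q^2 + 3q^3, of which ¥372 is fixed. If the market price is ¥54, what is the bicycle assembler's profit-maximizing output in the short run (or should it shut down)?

From TC, MC = TC'(q) = 117 - 72q + 9q^2 and AVC = VC/q = 117 - 36q + 3q^2.
The AVC parabola has its vertex at q = 36/6 = 6, where AVC = 117 - 36·6 + 3·6^2 = ¥9.
Because ¥54 ≥ ¥9, revenue can cover variable cost; the firm operates.
Solving P = MC: 63 - 72q + 9q^2 = 0 ⇒ q = 1 or 7. On the upward-sloping branch, q* = 7.
Check: AVC at q = 7 is ¥12 ≤ P, so revenue covers variable cost.
Profit = P·q − TC = 54·7 − 456 = -¥78, a loss, but smaller than the ¥372 fixed cost the firm would lose by shutting down.

Produce at q = 7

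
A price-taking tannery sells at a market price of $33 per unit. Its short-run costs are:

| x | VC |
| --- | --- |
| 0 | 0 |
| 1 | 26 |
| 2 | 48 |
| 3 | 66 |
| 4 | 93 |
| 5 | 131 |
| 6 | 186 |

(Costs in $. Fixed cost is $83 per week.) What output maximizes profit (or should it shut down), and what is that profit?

x = 4; profit = -$44

Tabulate TR − TC: x=0: -83; x=1: -76; x=2: -65; x=3: -50; x=4: -44; x=5: -49; x=6: -71.
Profit is maximized at x = 4. AVC there is 93/4 = $23.25 ≤ P, so producing beats shutting down (which would give -$83).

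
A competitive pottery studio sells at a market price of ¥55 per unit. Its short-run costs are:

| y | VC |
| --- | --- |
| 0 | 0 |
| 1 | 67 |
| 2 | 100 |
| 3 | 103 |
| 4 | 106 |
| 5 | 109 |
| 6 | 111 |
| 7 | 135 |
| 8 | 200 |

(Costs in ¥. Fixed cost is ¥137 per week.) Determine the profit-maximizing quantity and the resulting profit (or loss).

y = 7; profit = ¥113

Profit at each row (π = 55y − TC): y=0: -137; y=1: -149; y=2: -127; y=3: -75; y=4: -23; y=5: 29; y=6: 82; y=7: 113; y=8: 103.
Profit is maximized at y = 7. AVC there is 135/7 = ¥19.29 ≤ P, so producing beats shutting down (which would give -¥137).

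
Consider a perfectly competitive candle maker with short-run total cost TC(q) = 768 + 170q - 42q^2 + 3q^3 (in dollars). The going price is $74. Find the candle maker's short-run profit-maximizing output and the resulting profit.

AVC = 170 - 42q + 3q^2 has its minimum $23 at q = 7; price $74 clears that bar, so the firm operates.
With MC = 170 - 84q + 9q^2, P = MC on the upward-sloping part at q* = 8.
TR = 74·8 = 592. TC = 768 + 208 = 976. Profit = 592 − 976 = -$384.
That loss of $384 beats the $768 the firm would lose by shutting down; producing recovers $384 of fixed cost.

Profit = -$384 at q = 8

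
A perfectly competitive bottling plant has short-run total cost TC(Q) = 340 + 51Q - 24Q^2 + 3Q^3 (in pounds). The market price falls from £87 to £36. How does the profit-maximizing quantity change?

AVC = 51 - 24Q + 3Q^2, minimized at Q = 4 where min AVC = £3. MC = 51 - 48Q + 9Q^2.
With P = £87 above the shutdown price, P = MC gives Q = 6.
At P = £36 ≥ min AVC, set P = MC: Q = 5. The firm stays open but cuts output.

Output falls from 6 to 5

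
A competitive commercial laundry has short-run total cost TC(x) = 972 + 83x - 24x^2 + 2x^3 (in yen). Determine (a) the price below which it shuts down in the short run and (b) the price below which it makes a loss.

Shutdown price = min AVC. AVC = 83 - 24x + 2x^2, with vertex at x = 6 and minimum ¥11.
ATC = 972/x + 83 - 24x + 2x^2. Setting dATC/dx = −972/x^2 − 24 + 4x = 0 gives x = 9 (since 4·9^3 − 24·9^2 = 972).
min ATC = 972/9 + 83 − 24·9 + 2·9^2 = ¥137. That is the break-even price.
Between these two prices the firm operates at a loss; above ¥137 it earns a profit.

Shutdown price = ¥11; break-even price = ¥137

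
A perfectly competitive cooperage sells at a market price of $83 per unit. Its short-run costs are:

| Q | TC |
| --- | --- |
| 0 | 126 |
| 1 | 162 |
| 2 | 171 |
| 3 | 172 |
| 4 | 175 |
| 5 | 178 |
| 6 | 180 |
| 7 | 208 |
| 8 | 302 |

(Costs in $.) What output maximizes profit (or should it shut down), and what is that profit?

Q = 7; profit = $373

Compute π = P·Q − TC at each output: Q=0: -126; Q=1: -79; Q=2: -5; Q=3: 77; Q=4: 157; Q=5: 237; Q=6: 318; Q=7: 373; Q=8: 362.
Profit is maximized at Q = 7. AVC there is 82/7 = $11.71 ≤ P, so producing beats shutting down (which would give -$126).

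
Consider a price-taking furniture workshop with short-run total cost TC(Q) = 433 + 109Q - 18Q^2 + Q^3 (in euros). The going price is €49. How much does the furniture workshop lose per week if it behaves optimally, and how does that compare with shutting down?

Profit = -€233 at Q = 10

AVC = 109 - 18Q + Q^2 has its minimum €28 at Q = 9; price €49 clears that bar, so the firm operates.
With MC = 109 - 36Q + 3Q^2, P = MC on the upward-sloping part at Q* = 10.
TR = 49·10 = 490. TC = 433 + 290 = 723. Profit = 490 − 723 = -€233.
That loss of €233 beats the €433 the firm would lose by shutting down; producing recovers €200 of fixed cost.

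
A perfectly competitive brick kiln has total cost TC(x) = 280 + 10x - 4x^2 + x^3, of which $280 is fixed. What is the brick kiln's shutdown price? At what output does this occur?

$6 per unit, at x = 2

The shutdown price is the minimum of AVC. VC = 10x - 4x^2 + x^3, so AVC = 10 - 4x + x^2.
At the minimum of AVC, MC = AVC. MC = 10 - 8x + 3x^2; setting MC = AVC gives 2x^2 - 4x = 0, so x = 2. min AVC = 6.
The firm shuts down for any P below $6.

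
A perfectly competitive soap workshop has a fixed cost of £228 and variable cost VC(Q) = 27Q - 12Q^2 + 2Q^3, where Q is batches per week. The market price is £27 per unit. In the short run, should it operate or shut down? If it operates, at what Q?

Produce at Q = 4

Strip out fixed cost: VC = 27Q - 12Q^2 + 2Q^3. Then AVC = 27 - 12Q + 2Q^2 and MC = 27 - 24Q + 6Q^2.
The AVC parabola has its vertex at Q = 12/4 = 3, where AVC = 27 - 12·3 + 2·3^2 = £9.
Because £27 ≥ £9, revenue can cover variable cost; the firm operates.
Solving P = MC: -24Q + 6Q^2 = 0 ⇒ Q = 0 or 4. On the upward-sloping branch, Q* = 4.
Check: AVC at Q = 4 is £11 ≤ P, so revenue covers variable cost.
Profit = P·Q − TC = 27·4 − 272 = -£164, a loss, but smaller than the £228 fixed cost the firm would lose by shutting down.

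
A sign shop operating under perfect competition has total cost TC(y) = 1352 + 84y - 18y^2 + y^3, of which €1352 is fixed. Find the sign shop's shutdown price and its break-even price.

Shutdown price = €3; break-even price = €123

AVC = 84 - 18y + y^2; minimized at y = 9, giving min AVC = €3. That is the shutdown price.
ATC = 1352/y + 84 - 18y + y^2. Setting dATC/dy = −1352/y^2 − 18 + 2y = 0 gives y = 13 (since 2·13^3 − 18·13^2 = 1352).
min ATC = 1352/13 + 84 − 18·13 + 13^2 = €123. That is the break-even price.
For €3 ≤ P < €123 the firm produces at a loss; below €3 it shuts down.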